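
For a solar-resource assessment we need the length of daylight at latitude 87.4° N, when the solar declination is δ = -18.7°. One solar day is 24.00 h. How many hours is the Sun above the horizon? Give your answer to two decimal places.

cos H₀ = −tan φ · tan δ = 7.4539 ≥ 1, so the Sun never rises (polar night) and H₀ = 0.
Daylight = 2H₀/(2π) × 24.00 h = (0.0000/π) × 24.00 = 0.00 h.

0.00 h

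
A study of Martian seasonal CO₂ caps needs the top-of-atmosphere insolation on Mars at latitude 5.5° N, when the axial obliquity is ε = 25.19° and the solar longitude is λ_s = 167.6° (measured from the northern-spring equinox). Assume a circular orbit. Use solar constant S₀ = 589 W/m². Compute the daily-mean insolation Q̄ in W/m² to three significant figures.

Solar declination: sin δ = sin ε · sin λ_s = sin 25.19° × sin 167.6° = 0.09140, so δ = +5.244°.
cos H₀ = −tan(+5.5°) tan(+5.244°) = -0.0088, H₀ = 1.5796 rad.
Bracket: H₀ sin φ sin δ + cos φ cos δ sin H₀ = 1.5796×0.09585×0.09140 + 0.99540×0.99581×0.99996 = 0.013838 + 0.991190 = 1.005028.
Q̄ = (S₀/π) × [bracket] = (589/π) × 1.005028 = 188.4 W/m².

Q̄ ≈ 188 W/m²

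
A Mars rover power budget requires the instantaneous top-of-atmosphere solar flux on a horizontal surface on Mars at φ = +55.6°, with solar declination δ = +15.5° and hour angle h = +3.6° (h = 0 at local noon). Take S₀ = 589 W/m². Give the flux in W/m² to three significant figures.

450 W/m²

cos θ_z = sin φ sin δ + cos φ cos δ cos h = 0.220502 + 0.543345 = 0.763847.
Flux = S₀ · cos θ_z = 589 × 0.763847 = 449.9 W/m².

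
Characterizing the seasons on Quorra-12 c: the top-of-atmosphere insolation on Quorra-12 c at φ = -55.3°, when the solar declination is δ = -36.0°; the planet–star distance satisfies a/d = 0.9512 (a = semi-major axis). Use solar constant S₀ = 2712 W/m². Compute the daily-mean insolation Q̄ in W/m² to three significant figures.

cos H₀ = −tan(-55.3°) tan(-36.000°) = -1.0493 ≤ −1 ⇒ polar day, H₀ = π.
Bracket: H₀ sin φ sin δ + cos φ cos δ sin H₀ = 3.1416×-0.82214×-0.58779 + 0.56928×0.80902×0.00000 = 1.518165 + 0.000000 = 1.518165.
Inverse-square distance factor (a/d)² = 0.9512² = 0.904781.
Q̄ = (S₀/π) × 0.904781 × [bracket] = (2712/π) × 0.904781 × 1.518165 = 1186 W/m².

Q̄ ≈ 1.19e+03 W/m²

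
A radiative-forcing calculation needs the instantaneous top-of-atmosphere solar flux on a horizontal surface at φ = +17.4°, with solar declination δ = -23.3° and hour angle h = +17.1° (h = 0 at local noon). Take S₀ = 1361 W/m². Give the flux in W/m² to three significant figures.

979 W/m²

cos θ_z = sin φ sin δ + cos φ cos δ cos h = -0.118284 + 0.837675 = 0.719391.
Flux = S₀ · cos θ_z = 1361 × 0.719391 = 979.1 W/m².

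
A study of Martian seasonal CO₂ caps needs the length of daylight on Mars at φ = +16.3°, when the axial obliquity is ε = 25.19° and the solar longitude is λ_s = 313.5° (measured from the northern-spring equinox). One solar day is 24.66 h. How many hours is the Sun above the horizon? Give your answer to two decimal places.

11.58 h

Solar declination: sin δ = sin ε · sin λ_s = sin 25.19° × sin 313.5° = -0.30873, so δ = -17.983°.
cos H₀ = −tan φ · tan δ = −tan(+16.3°) × tan(-17.983°) = 0.0949, so H₀ = 1.4757 rad = 84.55°.
Daylight = 2H₀/(2π) × 24.66 h = (1.4757/π) × 24.66 = 11.58 h.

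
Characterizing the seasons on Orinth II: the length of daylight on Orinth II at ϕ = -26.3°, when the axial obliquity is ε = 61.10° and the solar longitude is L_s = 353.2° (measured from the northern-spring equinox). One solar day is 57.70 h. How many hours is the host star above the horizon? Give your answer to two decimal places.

Solar declination: sin δ = sin ε · sin L_s = sin 61.10° × sin 353.2° = -0.10366, so δ = -5.950°.
cos h₀ = −tan ϕ · tan δ = −tan(-26.3°) × tan(-5.950°) = -0.0515, so h₀ = 1.6223 rad = 92.95°.
Daylight = 2h₀/(2π) × 57.70 h = (1.6223/π) × 57.70 = 29.80 h.

29.80 h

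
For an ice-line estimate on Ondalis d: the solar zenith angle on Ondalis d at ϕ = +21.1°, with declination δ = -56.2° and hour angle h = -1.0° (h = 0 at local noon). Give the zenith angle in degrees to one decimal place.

θ_z = 77.3°

cos θ_z = sin ϕ sin δ + cos ϕ cos δ cos h = -0.299152 + 0.518919 = 0.219767.
θ_z = arccos(0.219767) = 77.3°.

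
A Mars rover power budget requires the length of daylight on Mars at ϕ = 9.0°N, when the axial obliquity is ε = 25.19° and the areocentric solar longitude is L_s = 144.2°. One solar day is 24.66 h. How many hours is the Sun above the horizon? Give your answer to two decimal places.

sin δ = sin 25.19° × sin 144.2° = 0.24897, so δ = +14.417°.
cos h₀ = −tan ϕ · tan δ = −tan(+9.0°) × tan(+14.417°) = -0.0407, so h₀ = 1.6115 rad = 92.33°.
Daylight = 2h₀/(2π) × 24.66 h = (1.6115/π) × 24.66 = 12.65 h.

12.65 h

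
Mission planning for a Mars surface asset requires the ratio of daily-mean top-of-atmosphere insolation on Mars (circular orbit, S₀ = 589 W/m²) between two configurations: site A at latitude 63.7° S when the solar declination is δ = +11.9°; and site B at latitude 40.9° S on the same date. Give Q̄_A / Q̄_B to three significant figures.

— Configuration A (φ=-63.7°):
cos H₀ = −tan(-63.7°) tan(+11.900°) = 0.4264, H₀ = 1.1303 rad.
Bracket: H₀ sin φ sin δ + cos φ cos δ sin H₀ = 1.1303×-0.89649×0.20620 + 0.44307×0.97851×0.90454 = -0.208943 + 0.392162 = 0.183219.
Q̄ = (S₀/π) × [bracket] = (589/π) × 0.183219 = 34.351 W/m².
— Configuration B (φ=-40.9°):
cos H₀ = −tan(-40.9°) tan(+11.900°) = 0.1825, H₀ = 1.3872 rad.
Bracket: H₀ sin φ sin δ + cos φ cos δ sin H₀ = 1.3872×-0.65474×0.20620 + 0.75585×0.97851×0.98320 = -0.187282 + 0.727181 = 0.539899.
Q̄ = (S₀/π) × [bracket] = (589/π) × 0.539899 = 101.22 W/m².
Ratio Q̄_A / Q̄_B = 34.351 / 101.22 = 0.3394.

Q̄_A / Q̄_B ≈ 0.339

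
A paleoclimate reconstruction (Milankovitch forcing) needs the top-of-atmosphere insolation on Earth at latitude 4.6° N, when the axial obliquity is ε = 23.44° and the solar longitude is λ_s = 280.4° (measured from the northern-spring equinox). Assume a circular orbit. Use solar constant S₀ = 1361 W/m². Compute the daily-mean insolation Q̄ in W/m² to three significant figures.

Solar declination: sin δ = sin ε · sin λ_s = sin 23.44° × sin 280.4° = -0.39125, so δ = -23.033°.
cos H₀ = −tan(+4.6°) tan(-23.033°) = 0.0342, H₀ = 1.5366 rad.
Bracket: H₀ sin φ sin δ + cos φ cos δ sin H₀ = 1.5366×0.08020×-0.39125 + 0.99678×0.92028×0.99941 = -0.048216 + 0.916775 = 0.868559.
Q̄ = (S₀/π) × [bracket] = (1361/π) × 0.868559 = 376.3 W/m².

Q̄ ≈ 376 W/m²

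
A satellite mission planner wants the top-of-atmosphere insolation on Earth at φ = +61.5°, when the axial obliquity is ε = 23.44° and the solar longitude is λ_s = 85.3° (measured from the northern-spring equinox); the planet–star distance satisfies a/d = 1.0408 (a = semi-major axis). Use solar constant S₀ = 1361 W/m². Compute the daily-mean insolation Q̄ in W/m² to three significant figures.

Solar declination: sin δ = sin ε · sin λ_s = sin 23.44° × sin 85.3° = 0.39645, so δ = +23.356°.
cos H₀ = −tan(+61.5°) tan(+23.356°) = -0.7953, H₀ = 2.4904 rad.
Bracket: H₀ sin φ sin δ + cos φ cos δ sin H₀ = 2.4904×0.87882×0.39645 + 0.47716×0.91806×0.60616 = 0.867676 + 0.265535 = 1.133211.
Inverse-square distance factor (a/d)² = 1.0408² = 1.083265.
Q̄ = (S₀/π) × 1.083265 × [bracket] = (1361/π) × 1.083265 × 1.133211 = 531.8 W/m².

Q̄ ≈ 532 W/m²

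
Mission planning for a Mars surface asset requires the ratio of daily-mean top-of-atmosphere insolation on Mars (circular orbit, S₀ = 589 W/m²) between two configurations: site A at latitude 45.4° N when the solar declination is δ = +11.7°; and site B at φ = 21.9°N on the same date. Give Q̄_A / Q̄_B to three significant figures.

Q̄_A / Q̄_B ≈ 0.902

— Configuration A (φ=+45.4°):
cos H₀ = −tan(+45.4°) tan(+11.700°) = -0.2100, H₀ = 1.7824 rad.
Bracket: H₀ sin φ sin δ + cos φ cos δ sin H₀ = 1.7824×0.71203×0.20279 + 0.70215×0.97922×0.97770 = 0.257365 + 0.672227 = 0.929592.
Q̄ = (S₀/π) × [bracket] = (589/π) × 0.929592 = 174.28 W/m².
— Configuration B (φ=+21.9°):
cos H₀ = −tan(+21.9°) tan(+11.700°) = -0.0832, H₀ = 1.6541 rad.
Bracket: H₀ sin φ sin δ + cos φ cos δ sin H₀ = 1.6541×0.37299×0.20279 + 0.92784×0.97922×0.99653 = 0.125114 + 0.905407 = 1.030521.
Q̄ = (S₀/π) × [bracket] = (589/π) × 1.030521 = 193.21 W/m².
Ratio Q̄_A / Q̄_B = 174.28 / 193.21 = 0.9020.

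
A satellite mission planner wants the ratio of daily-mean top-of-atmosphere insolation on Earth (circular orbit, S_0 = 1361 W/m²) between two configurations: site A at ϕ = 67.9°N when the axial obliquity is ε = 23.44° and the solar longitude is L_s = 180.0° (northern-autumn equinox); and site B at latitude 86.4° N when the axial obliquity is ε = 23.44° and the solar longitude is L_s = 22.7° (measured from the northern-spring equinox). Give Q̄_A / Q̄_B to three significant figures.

Q̄_A / Q̄_B ≈ 0.782

— Configuration A (ϕ=+67.9°):
Solar declination: sin δ = sin ε · sin L_s = sin 23.44° × sin 180.0° = 0.00000, so δ = +0.000°.
cos h₀ = −tan(+67.9°) tan(+0.000°) = -0.0000, h₀ = 1.5708 rad.
Bracket: h₀ sin ϕ sin δ + cos ϕ cos δ sin h₀ = 1.5708×0.92653×0.00000 + 0.37622×1.00000×1.00000 = 0.000000 + 0.376220 = 0.376220.
Q̄ = (S_0/π) × [bracket] = (1361/π) × 0.376220 = 162.99 W/m².
— Configuration B (ϕ=+86.4°):
Solar declination: sin δ = sin ε · sin L_s = sin 23.44° × sin 22.7° = 0.15351, so δ = +8.830°.
cos h₀ = −tan(+86.4°) tan(+8.830°) = -2.4692 ≤ −1 ⇒ polar day, h₀ = π.
Bracket: h₀ sin ϕ sin δ + cos ϕ cos δ sin h₀ = 3.1416×0.99803×0.15351 + 0.06279×0.98815×0.00000 = 0.481317 + 0.000000 = 0.481317.
Q̄ = (S_0/π) × [bracket] = (1361/π) × 0.481317 = 208.52 W/m².
Ratio Q̄_A / Q̄_B = 162.99 / 208.52 = 0.7817.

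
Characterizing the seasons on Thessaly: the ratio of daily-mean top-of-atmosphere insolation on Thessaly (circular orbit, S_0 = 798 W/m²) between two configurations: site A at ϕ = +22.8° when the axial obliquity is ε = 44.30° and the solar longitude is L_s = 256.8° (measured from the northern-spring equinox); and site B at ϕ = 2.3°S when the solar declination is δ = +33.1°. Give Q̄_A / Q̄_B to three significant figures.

— Configuration A (ϕ=+22.8°):
Solar declination: sin δ = sin ε · sin L_s = sin 44.30° × sin 256.8° = -0.67996, so δ = -42.841°.
cos h₀ = −tan(+22.8°) tan(-42.841°) = 0.3898, h₀ = 1.1704 rad.
Bracket: h₀ sin ϕ sin δ + cos ϕ cos δ sin h₀ = 1.1704×0.38752×-0.67996 + 0.92186×0.73325×0.92089 = -0.308398 + 0.622479 = 0.314081.
Q̄ = (S_0/π) × [bracket] = (798/π) × 0.314081 = 79.780 W/m².
— Configuration B (ϕ=-2.3°):
cos h₀ = −tan(-2.3°) tan(+33.100°) = 0.0262, h₀ = 1.5446 rad.
Bracket: h₀ sin ϕ sin δ + cos ϕ cos δ sin h₀ = 1.5446×-0.04013×0.54610 + 0.99919×0.83772×0.99966 = -0.033850 + 0.836757 = 0.802907.
Q̄ = (S_0/π) × [bracket] = (798/π) × 0.802907 = 203.95 W/m².
Ratio Q̄_A / Q̄_B = 79.780 / 203.95 = 0.3912.

Q̄_A / Q̄_B ≈ 0.391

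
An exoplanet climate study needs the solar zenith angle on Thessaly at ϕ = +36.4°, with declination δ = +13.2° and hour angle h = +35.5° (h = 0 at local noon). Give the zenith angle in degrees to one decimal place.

θ_z = 39.3°

cos θ_z = sin ϕ sin δ + cos ϕ cos δ cos h = 0.135508 + 0.637963 = 0.773471.
θ_z = arccos(0.773471) = 39.3°.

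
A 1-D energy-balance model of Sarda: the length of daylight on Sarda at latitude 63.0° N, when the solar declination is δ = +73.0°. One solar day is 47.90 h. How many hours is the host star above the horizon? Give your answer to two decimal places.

47.90 h

Sunrise equation: cos H₀ = −tan φ · tan δ = -6.4194 ≤ −1, so the host star never sets (polar day) and H₀ = π.
Daylight = 2H₀/(2π) × 47.90 h = (3.1416/π) × 47.90 = 47.90 h.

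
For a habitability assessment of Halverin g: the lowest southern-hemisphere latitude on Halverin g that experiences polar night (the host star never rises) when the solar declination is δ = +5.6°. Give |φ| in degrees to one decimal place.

Polar night requires cos H₀ = −tan φ tan δ ≥ 1, i.e. tan φ tan δ ≤ −1.
The boundary is |tan φ| · |tan δ| = 1, so |φ| = 90° − |δ| = 90° − 5.6° = 84.4° in the southern hemisphere.

|φ| = 84.4°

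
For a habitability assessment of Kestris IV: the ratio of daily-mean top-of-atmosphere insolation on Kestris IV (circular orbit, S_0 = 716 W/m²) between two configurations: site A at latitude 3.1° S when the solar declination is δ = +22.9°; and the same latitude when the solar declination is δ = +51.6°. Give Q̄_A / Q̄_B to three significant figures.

Q̄_A / Q̄_B ≈ 1.60

— Configuration A (ϕ=-3.1°):
cos h₀ = −tan(-3.1°) tan(+22.900°) = 0.0229, h₀ = 1.5479 rad.
Bracket: h₀ sin ϕ sin δ + cos ϕ cos δ sin h₀ = 1.5479×-0.05408×0.38912 + 0.99854×0.92119×0.99974 = -0.032573 + 0.919606 = 0.887033.
Q̄ = (S_0/π) × [bracket] = (716/π) × 0.887033 = 202.16 W/m².
— Configuration B (ϕ=-3.1°):
cos h₀ = −tan(-3.1°) tan(+51.600°) = 0.0683, h₀ = 1.5024 rad.
Bracket: h₀ sin ϕ sin δ + cos ϕ cos δ sin h₀ = 1.5024×-0.05408×0.78369 + 0.99854×0.62115×0.99766 = -0.063675 + 0.618792 = 0.555117.
Q̄ = (S_0/π) × [bracket] = (716/π) × 0.555117 = 126.52 W/m².
Ratio Q̄_A / Q̄_B = 202.16 / 126.52 = 1.598.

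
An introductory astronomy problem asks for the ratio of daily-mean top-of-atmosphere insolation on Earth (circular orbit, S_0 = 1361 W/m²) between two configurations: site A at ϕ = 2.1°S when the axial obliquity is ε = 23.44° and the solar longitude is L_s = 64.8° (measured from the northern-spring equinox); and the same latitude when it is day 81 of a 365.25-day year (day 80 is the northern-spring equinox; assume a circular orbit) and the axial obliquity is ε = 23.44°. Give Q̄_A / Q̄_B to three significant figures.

Q̄_A / Q̄_B ≈ 0.913

— Configuration A (ϕ=-2.1°):
Solar declination: sin δ = sin ε · sin L_s = sin 23.44° × sin 64.8° = 0.35993, so δ = +21.096°.
cos h₀ = −tan(-2.1°) tan(+21.096°) = 0.0141, h₀ = 1.5566 rad.
Bracket: h₀ sin ϕ sin δ + cos ϕ cos δ sin h₀ = 1.5566×-0.03664×0.35993 + 0.99933×0.93298×0.99990 = -0.020528 + 0.932262 = 0.911734.
Q̄ = (S_0/π) × [bracket] = (1361/π) × 0.911734 = 394.98 W/m².
— Configuration B (ϕ=-2.1°):
Solar longitude: L_s = 360° × (81 − 80)/365.25 = 0.986°.
sin δ = sin 23.44° × sin 0.986° = 0.00684, so δ = +0.392°.
cos h₀ = −tan(-2.1°) tan(+0.392°) = 0.0003, h₀ = 1.5705 rad.
Bracket: h₀ sin ϕ sin δ + cos ϕ cos δ sin h₀ = 1.5705×-0.03664×0.00684 + 0.99933×0.99998×1.00000 = -0.000394 + 0.999310 = 0.998916.
Q̄ = (S_0/π) × [bracket] = (1361/π) × 0.998916 = 432.75 W/m².
Ratio Q̄_A / Q̄_B = 394.98 / 432.75 = 0.9127.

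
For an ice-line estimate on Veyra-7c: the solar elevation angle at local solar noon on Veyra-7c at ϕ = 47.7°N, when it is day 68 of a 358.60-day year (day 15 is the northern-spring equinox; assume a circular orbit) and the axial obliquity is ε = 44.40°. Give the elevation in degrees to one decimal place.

Solar longitude: L_s = 360° × (68 − 15)/358.60 = 53.207°.
sin δ = sin 44.40° × sin 53.207° = 0.56029, so δ = +34.076°.
At local noon the hour angle is zero, so the zenith angle equals |ϕ − δ| = |+47.7° − (+34.076°)| = 13.624°.
Elevation = 90° − 13.624° = 76.4°.

76.4°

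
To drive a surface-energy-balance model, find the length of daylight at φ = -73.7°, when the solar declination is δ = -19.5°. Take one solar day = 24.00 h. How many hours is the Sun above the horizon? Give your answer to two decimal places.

24.00 h

Sunrise equation: cos H₀ = −tan φ · tan δ = -1.2110 ≤ −1, so the Sun never sets (polar day) and H₀ = π.
Daylight = 2H₀/(2π) × 24.00 h = (3.1416/π) × 24.00 = 24.00 h.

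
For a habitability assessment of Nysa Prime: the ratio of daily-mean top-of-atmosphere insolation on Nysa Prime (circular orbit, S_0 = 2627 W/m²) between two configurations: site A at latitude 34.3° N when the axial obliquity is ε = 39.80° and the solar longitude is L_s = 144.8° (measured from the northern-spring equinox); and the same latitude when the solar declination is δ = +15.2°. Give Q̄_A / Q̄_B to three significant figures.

Q̄_A / Q̄_B ≈ 1.08

— Configuration A (ϕ=+34.3°):
Solar declination: sin δ = sin ε · sin L_s = sin 39.80° × sin 144.8° = 0.36898, so δ = +21.653°.
cos h₀ = −tan(+34.3°) tan(+21.653°) = -0.2708, h₀ = 1.8450 rad.
Bracket: h₀ sin ϕ sin δ + cos ϕ cos δ sin h₀ = 1.8450×0.56353×0.36898 + 0.82610×0.92944×0.96263 = 0.383633 + 0.739117 = 1.122750.
Q̄ = (S_0/π) × [bracket] = (2627/π) × 1.122750 = 938.84 W/m².
— Configuration B (ϕ=+34.3°):
cos h₀ = −tan(+34.3°) tan(+15.200°) = -0.1853, h₀ = 1.7572 rad.
Bracket: h₀ sin ϕ sin δ + cos ϕ cos δ sin h₀ = 1.7572×0.56353×0.26219 + 0.82610×0.96502×0.98268 = 0.259630 + 0.783395 = 1.043025.
Q̄ = (S_0/π) × [bracket] = (2627/π) × 1.043025 = 872.18 W/m².
Ratio Q̄_A / Q̄_B = 938.84 / 872.18 = 1.076.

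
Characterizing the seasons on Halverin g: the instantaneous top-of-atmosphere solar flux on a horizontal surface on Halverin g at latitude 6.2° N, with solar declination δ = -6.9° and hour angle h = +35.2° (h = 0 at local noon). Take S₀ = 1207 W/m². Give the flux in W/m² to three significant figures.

958 W/m²

cos θ_z = sin φ sin δ + cos φ cos δ cos h = -0.012975 + 0.806482 = 0.793507.
Flux = S₀ · cos θ_z = 1207 × 0.793507 = 957.8 W/m².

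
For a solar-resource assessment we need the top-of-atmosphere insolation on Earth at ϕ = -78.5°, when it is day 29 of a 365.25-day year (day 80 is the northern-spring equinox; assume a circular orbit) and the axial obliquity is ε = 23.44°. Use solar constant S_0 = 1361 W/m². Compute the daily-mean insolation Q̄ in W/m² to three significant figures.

Q̄ ≈ 408 W/m²

Solar longitude: L_s = 360° × (29 − 80)/365.25 = -50.267°, i.e. -50.267° + 360° = 309.733°.
sin δ = sin 23.44° × sin 309.733° = -0.30591, so δ = -17.813°.
cos h₀ = −tan(-78.5°) tan(-17.813°) = -1.5793 ≤ −1 ⇒ polar day, h₀ = π.
Bracket: h₀ sin ϕ sin δ + cos ϕ cos δ sin h₀ = 3.1416×-0.97992×-0.30591 + 0.19937×0.95206×0.00000 = 0.941749 + 0.000000 = 0.941749.
Q̄ = (S_0/π) × [bracket] = (1361/π) × 0.941749 = 408.0 W/m².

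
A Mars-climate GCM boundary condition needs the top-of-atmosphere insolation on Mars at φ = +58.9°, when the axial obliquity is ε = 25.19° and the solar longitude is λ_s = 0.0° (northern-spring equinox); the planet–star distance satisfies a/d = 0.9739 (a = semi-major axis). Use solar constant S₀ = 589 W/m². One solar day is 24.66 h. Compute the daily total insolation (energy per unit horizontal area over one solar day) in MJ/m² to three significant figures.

8.15 MJ/m²

Solar declination: sin δ = sin ε · sin λ_s = sin 25.19° × sin 0.0° = 0.00000, so δ = +0.000°.
cos H₀ = −tan(+58.9°) tan(+0.000°) = -0.0000, H₀ = 1.5708 rad.
Bracket: H₀ sin φ sin δ + cos φ cos δ sin H₀ = 1.5708×0.85627×0.00000 + 0.51653×1.00000×1.00000 = 0.000000 + 0.516530 = 0.516530.
Inverse-square distance factor (a/d)² = 0.9739² = 0.948481.
Q̄ = (S₀/π) × 0.948481 × [bracket] = (589/π) × 0.948481 × 0.516530 = 91.852 W/m².
Daily total = Q̄ × 24.66 h × 3600 s/h = 91.852 × 24.66 × 3600 / 10⁶ = 8.154 MJ/m².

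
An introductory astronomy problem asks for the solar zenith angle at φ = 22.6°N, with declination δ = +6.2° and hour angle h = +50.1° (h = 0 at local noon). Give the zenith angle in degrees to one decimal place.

θ_z = 50.9°

cos θ_z = sin φ sin δ + cos φ cos δ cos h = 0.041504 + 0.588729 = 0.630233.
θ_z = arccos(0.630233) = 50.9°.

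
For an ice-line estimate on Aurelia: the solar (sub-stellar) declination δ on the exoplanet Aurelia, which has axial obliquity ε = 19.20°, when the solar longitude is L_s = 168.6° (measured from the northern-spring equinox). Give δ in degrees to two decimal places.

δ = +3.73°

sin δ = sin ε · sin L_s = sin 19.20° × sin 168.6° = 0.065003.
δ = arcsin(0.065003) = +3.73°.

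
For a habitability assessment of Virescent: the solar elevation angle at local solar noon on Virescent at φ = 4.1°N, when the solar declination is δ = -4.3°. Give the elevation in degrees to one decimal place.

81.6°

At local noon the hour angle is zero, so the zenith angle equals |φ − δ| = |+4.1° − (-4.300°)| = 8.400°.
Elevation = 90° − 8.400° = 81.6°.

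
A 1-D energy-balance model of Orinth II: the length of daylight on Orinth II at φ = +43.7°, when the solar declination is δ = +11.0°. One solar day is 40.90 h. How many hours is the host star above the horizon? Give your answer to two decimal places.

cos H₀ = −tan φ · tan δ = −tan(+43.7°) × tan(+11.000°) = -0.1858, so H₀ = 1.7576 rad = 100.71°.
Daylight = 2H₀/(2π) × 40.90 h = (1.7576/π) × 40.90 = 22.88 h.

22.88 h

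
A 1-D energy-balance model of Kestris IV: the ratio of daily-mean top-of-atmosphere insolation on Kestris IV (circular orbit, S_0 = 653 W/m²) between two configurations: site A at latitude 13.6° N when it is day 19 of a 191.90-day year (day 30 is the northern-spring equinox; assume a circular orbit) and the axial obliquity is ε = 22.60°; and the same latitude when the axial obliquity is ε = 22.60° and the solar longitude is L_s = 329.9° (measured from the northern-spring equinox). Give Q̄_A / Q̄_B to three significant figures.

— Configuration A (ϕ=+13.6°):
Solar longitude: L_s = 360° × (19 − 30)/191.90 = -20.636°, i.e. -20.636° + 360° = 339.364°.
sin δ = sin 22.60° × sin 339.364° = -0.13544, so δ = -7.784°.
cos h₀ = −tan(+13.6°) tan(-7.784°) = 0.0331, h₀ = 1.5377 rad.
Bracket: h₀ sin ϕ sin δ + cos ϕ cos δ sin h₀ = 1.5377×0.23514×-0.13544 + 0.97196×0.99079×0.99945 = -0.048972 + 0.962479 = 0.913507.
Q̄ = (S_0/π) × [bracket] = (653/π) × 0.913507 = 189.88 W/m².
— Configuration B (ϕ=+13.6°):
Solar declination: sin δ = sin ε · sin L_s = sin 22.60° × sin 329.9° = -0.19273, so δ = -11.112°.
cos h₀ = −tan(+13.6°) tan(-11.112°) = 0.0475, h₀ = 1.5233 rad.
Bracket: h₀ sin ϕ sin δ + cos ϕ cos δ sin h₀ = 1.5233×0.23514×-0.19273 + 0.97196×0.98125×0.99887 = -0.069034 + 0.952658 = 0.883624.
Q̄ = (S_0/π) × [bracket] = (653/π) × 0.883624 = 183.67 W/m².
Ratio Q̄_A / Q̄_B = 189.88 / 183.67 = 1.034.

Q̄_A / Q̄_B ≈ 1.03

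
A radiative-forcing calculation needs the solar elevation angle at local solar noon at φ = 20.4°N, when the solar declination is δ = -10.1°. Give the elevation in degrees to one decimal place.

At local noon the hour angle is zero, so the zenith angle equals |φ − δ| = |+20.4° − (-10.100°)| = 30.500°.
Elevation = 90° − 30.500° = 59.5°.

59.5°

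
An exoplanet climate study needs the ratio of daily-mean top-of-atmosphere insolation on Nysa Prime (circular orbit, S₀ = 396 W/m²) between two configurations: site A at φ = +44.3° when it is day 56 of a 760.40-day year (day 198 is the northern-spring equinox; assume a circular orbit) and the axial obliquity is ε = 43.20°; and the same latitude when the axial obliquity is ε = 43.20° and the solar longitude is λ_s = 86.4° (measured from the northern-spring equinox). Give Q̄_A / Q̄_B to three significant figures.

— Configuration A (φ=+44.3°):
Solar longitude: λ_s = 360° × (56 − 198)/760.40 = -67.228°, i.e. -67.228° + 360° = 292.772°.
sin δ = sin 43.20° × sin 292.772° = -0.63119, so δ = -39.138°.
cos H₀ = −tan(+44.3°) tan(-39.138°) = 0.7941, H₀ = 0.6532 rad.
Bracket: H₀ sin φ sin δ + cos φ cos δ sin H₀ = 0.6532×0.69842×-0.63119 + 0.71569×0.77563×0.60775 = -0.287954 + 0.337368 = 0.049414.
Q̄ = (S₀/π) × [bracket] = (396/π) × 0.049414 = 6.2287 W/m².
— Configuration B (φ=+44.3°):
Solar declination: sin δ = sin ε · sin λ_s = sin 43.20° × sin 86.4° = 0.68320, so δ = +43.094°.
cos H₀ = −tan(+44.3°) tan(+43.094°) = -0.9130, H₀ = 2.7214 rad.
Bracket: H₀ sin φ sin δ + cos φ cos δ sin H₀ = 2.7214×0.69842×0.68320 + 0.71569×0.73023×0.40796 = 1.298545 + 0.213207 = 1.511752.
Q̄ = (S₀/π) × [bracket] = (396/π) × 1.511752 = 190.56 W/m².
Ratio Q̄_A / Q̄_B = 6.2287 / 190.56 = 0.03269.

Q̄_A / Q̄_B ≈ 0.0327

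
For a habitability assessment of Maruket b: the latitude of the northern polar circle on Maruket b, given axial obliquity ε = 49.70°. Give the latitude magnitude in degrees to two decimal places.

40.30°

The polar circle is the lowest latitude that experiences at least one full rotation of continuous daylight at the northern-summer solstice; it lies at |φ| = 90° − ε = 90° − 49.70° = 40.30°.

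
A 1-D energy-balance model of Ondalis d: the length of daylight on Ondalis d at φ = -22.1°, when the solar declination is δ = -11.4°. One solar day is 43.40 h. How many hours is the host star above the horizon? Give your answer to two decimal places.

cos H₀ = −tan φ · tan δ = −tan(-22.1°) × tan(-11.400°) = -0.0819, so H₀ = 1.6528 rad = 94.70°.
Daylight = 2H₀/(2π) × 43.40 h = (1.6528/π) × 43.40 = 22.83 h.

22.83 h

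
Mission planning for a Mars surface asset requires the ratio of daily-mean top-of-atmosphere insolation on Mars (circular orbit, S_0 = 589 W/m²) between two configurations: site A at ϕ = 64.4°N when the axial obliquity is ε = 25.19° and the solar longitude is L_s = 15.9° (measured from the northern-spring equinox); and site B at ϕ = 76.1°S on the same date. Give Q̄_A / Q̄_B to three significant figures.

— Configuration A (ϕ=+64.4°):
Solar declination: sin δ = sin ε · sin L_s = sin 25.19° × sin 15.9° = 0.11660, so δ = +6.696°.
cos h₀ = −tan(+64.4°) tan(+6.696°) = -0.2450, h₀ = 1.8184 rad.
Bracket: h₀ sin ϕ sin δ + cos ϕ cos δ sin h₀ = 1.8184×0.90183×0.11660 + 0.43209×0.99318×0.96951 = 0.191211 + 0.416059 = 0.607270.
Q̄ = (S_0/π) × [bracket] = (589/π) × 0.607270 = 113.85 W/m².
— Configuration B (ϕ=-76.1°):
cos h₀ = −tan(-76.1°) tan(+6.696°) = 0.4744, h₀ = 1.0765 rad.
Bracket: h₀ sin ϕ sin δ + cos ϕ cos δ sin h₀ = 1.0765×-0.97072×0.11660 + 0.24023×0.99318×0.88031 = -0.121845 + 0.210035 = 0.088190.
Q̄ = (S_0/π) × [bracket] = (589/π) × 0.088190 = 16.534 W/m².
Ratio Q̄_A / Q̄_B = 113.85 / 16.534 = 6.886.

Q̄_A / Q̄_B ≈ 6.89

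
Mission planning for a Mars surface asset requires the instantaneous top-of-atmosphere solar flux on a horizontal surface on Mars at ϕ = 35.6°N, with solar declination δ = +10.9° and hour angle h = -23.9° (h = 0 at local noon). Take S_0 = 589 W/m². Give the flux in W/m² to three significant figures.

cos θ_z = sin ϕ sin δ + cos ϕ cos δ cos h = 0.110077 + 0.729969 = 0.840046.
Flux = S_0 · cos θ_z = 589 × 0.840046 = 494.8 W/m².

495 W/m²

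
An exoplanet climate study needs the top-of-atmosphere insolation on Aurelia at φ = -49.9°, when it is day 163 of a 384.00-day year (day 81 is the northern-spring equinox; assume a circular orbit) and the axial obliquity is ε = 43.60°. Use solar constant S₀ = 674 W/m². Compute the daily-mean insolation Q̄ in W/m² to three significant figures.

Q̄ ≈ 0.00 W/m²

Solar longitude: λ_s = 360° × (163 − 81)/384.00 = 76.875°.
sin δ = sin 43.60° × sin 76.875° = 0.67160, so δ = +42.191°.
cos H₀ = −tan(-49.9°) tan(+42.191°) = 1.0765 ≥ 1 ⇒ polar night, H₀ = 0 and Q̄ = 0.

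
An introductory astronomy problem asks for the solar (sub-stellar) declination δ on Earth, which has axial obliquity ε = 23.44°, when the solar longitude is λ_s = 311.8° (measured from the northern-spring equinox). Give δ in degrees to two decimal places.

sin δ = sin ε · sin λ_s = sin 23.44° × sin 311.8° = -0.296542.
δ = arcsin(-0.296542) = -17.25°.

δ = -17.25°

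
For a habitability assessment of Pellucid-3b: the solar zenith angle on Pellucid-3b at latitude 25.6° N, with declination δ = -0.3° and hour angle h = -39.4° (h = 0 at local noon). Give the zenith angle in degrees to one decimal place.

θ_z = 46.0°

cos θ_z = sin φ sin δ + cos φ cos δ cos h = -0.002262 + 0.696867 = 0.694605.
θ_z = arccos(0.694605) = 46.0°.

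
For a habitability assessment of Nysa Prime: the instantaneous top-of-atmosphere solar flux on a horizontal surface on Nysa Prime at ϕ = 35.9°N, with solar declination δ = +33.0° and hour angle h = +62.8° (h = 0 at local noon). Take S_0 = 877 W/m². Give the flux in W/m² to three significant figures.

552 W/m²

cos θ_z = sin ϕ sin δ + cos ϕ cos δ cos h = 0.319361 + 0.310533 = 0.629894.
Flux = S_0 · cos θ_z = 877 × 0.629894 = 552.4 W/m².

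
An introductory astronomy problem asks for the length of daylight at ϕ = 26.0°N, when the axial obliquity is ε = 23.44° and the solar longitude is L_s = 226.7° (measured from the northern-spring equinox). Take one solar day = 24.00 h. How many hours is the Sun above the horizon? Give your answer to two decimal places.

10.87 h

Solar declination: sin δ = sin ε · sin L_s = sin 23.44° × sin 226.7° = -0.28950, so δ = -16.828°.
cos h₀ = −tan ϕ · tan δ = −tan(+26.0°) × tan(-16.828°) = 0.1475, so h₀ = 1.4227 rad = 81.52°.
Daylight = 2h₀/(2π) × 24.00 h = (1.4227/π) × 24.00 = 10.87 h.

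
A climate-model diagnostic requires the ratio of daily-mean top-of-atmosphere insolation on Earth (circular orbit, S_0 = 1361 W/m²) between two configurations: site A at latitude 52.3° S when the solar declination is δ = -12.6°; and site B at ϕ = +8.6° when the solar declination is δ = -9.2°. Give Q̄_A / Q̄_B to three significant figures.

Q̄_A / Q̄_B ≈ 0.951

— Configuration A (ϕ=-52.3°):
cos h₀ = −tan(-52.3°) tan(-12.600°) = -0.2892, h₀ = 1.8642 rad.
Bracket: h₀ sin ϕ sin δ + cos ϕ cos δ sin h₀ = 1.8642×-0.79122×-0.21814 + 0.61153×0.97592×0.95727 = 0.321755 + 0.571303 = 0.893058.
Q̄ = (S_0/π) × [bracket] = (1361/π) × 0.893058 = 386.89 W/m².
— Configuration B (ϕ=+8.6°):
cos h₀ = −tan(+8.6°) tan(-9.200°) = 0.0245, h₀ = 1.5463 rad.
Bracket: h₀ sin ϕ sin δ + cos ϕ cos δ sin h₀ = 1.5463×0.14954×-0.15988 + 0.98876×0.98714×0.99970 = -0.036970 + 0.975752 = 0.938782.
Q̄ = (S_0/π) × [bracket] = (1361/π) × 0.938782 = 406.70 W/m².
Ratio Q̄_A / Q̄_B = 386.89 / 406.70 = 0.9513.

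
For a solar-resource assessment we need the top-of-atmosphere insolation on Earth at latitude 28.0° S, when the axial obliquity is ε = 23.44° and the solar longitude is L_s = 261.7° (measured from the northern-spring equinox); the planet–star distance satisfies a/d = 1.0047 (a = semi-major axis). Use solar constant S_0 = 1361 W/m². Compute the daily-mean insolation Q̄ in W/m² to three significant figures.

Solar declination: sin δ = sin ε · sin L_s = sin 23.44° × sin 261.7° = -0.39362, so δ = -23.180°.
cos h₀ = −tan(-28.0°) tan(-23.180°) = -0.2277, h₀ = 1.8005 rad.
Bracket: h₀ sin ϕ sin δ + cos ϕ cos δ sin h₀ = 1.8005×-0.46947×-0.39362 + 0.88295×0.91927×0.97374 = 0.332719 + 0.790355 = 1.123074.
Inverse-square distance factor (a/d)² = 1.0047² = 1.009422.
Q̄ = (S_0/π) × 1.009422 × [bracket] = (1361/π) × 1.009422 × 1.123074 = 491.1 W/m².

Q̄ ≈ 491 W/m²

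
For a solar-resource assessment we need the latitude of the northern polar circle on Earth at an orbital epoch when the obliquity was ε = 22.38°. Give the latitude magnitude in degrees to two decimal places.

The polar circle is the lowest latitude that experiences at least one full rotation of continuous daylight at the northern-summer solstice; it lies at |ϕ| = 90° − ε = 90° − 22.38° = 67.62°.

67.62°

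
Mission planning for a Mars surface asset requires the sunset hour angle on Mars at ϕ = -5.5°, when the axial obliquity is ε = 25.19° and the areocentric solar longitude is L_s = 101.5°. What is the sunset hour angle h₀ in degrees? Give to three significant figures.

sin δ = sin 25.19° × sin 101.5° = 0.41708, so δ = +24.650°.
cos h₀ = −tan ϕ · tan δ = −tan(-5.5°) × tan(+24.650°) = 0.0442, so h₀ = 1.5266 rad = 87.47°.

h₀ = 87.5°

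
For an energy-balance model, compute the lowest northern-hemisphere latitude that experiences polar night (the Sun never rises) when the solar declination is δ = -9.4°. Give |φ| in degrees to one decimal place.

|φ| = 80.6°

Polar night requires cos H₀ = −tan φ tan δ ≥ 1, i.e. tan φ tan δ ≤ −1.
The boundary is |tan φ| · |tan δ| = 1, so |φ| = 90° − |δ| = 90° − 9.4° = 80.6° in the northern hemisphere.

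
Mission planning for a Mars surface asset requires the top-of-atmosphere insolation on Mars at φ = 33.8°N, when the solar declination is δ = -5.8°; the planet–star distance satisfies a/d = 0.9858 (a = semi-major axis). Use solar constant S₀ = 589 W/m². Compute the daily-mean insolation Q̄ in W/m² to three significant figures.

cos H₀ = −tan(+33.8°) tan(-5.800°) = 0.0680, H₀ = 1.5027 rad.
Bracket: H₀ sin φ sin δ + cos φ cos δ sin H₀ = 1.5027×0.55630×-0.10106 + 0.83098×0.99488×0.99769 = -0.084481 + 0.824816 = 0.740335.
Inverse-square distance factor (a/d)² = 0.9858² = 0.971802.
Q̄ = (S₀/π) × 0.971802 × [bracket] = (589/π) × 0.971802 × 0.740335 = 134.9 W/m².

Q̄ ≈ 135 W/m²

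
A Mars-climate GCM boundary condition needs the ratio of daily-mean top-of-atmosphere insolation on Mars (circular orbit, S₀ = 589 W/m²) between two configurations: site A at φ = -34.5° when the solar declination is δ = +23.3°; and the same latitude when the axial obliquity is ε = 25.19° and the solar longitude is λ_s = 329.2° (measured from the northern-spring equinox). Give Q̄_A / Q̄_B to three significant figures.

— Configuration A (φ=-34.5°):
cos H₀ = −tan(-34.5°) tan(+23.300°) = 0.2960, H₀ = 1.2703 rad.
Bracket: H₀ sin φ sin δ + cos φ cos δ sin H₀ = 1.2703×-0.56641×0.39555 + 0.82413×0.91845×0.95519 = -0.284602 + 0.723005 = 0.438403.
Q̄ = (S₀/π) × [bracket] = (589/π) × 0.438403 = 82.194 W/m².
— Configuration B (φ=-34.5°):
Solar declination: sin δ = sin ε · sin λ_s = sin 25.19° × sin 329.2° = -0.21794, so δ = -12.588°.
cos H₀ = −tan(-34.5°) tan(-12.588°) = -0.1535, H₀ = 1.7249 rad.
Bracket: H₀ sin φ sin δ + cos φ cos δ sin H₀ = 1.7249×-0.56641×-0.21794 + 0.82413×0.97596×0.98815 = 0.212928 + 0.794787 = 1.007715.
Q̄ = (S₀/π) × [bracket] = (589/π) × 1.007715 = 188.93 W/m².
Ratio Q̄_A / Q̄_B = 82.194 / 188.93 = 0.4351.

Q̄_A / Q̄_B ≈ 0.435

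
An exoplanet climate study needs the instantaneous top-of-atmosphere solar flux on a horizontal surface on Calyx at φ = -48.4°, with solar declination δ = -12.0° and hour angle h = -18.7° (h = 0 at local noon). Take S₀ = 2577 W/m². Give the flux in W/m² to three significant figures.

cos θ_z = sin φ sin δ + cos φ cos δ cos h = 0.155476 + 0.615135 = 0.770611.
Flux = S₀ · cos θ_z = 2577 × 0.770611 = 1986 W/m².

1.99e+03 W/m²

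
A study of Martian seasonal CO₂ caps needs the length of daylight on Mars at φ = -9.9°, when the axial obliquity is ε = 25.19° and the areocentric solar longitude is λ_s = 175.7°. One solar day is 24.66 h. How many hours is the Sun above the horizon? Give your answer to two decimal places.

sin δ = sin 25.19° × sin 175.7° = 0.03191, so δ = +1.829°.
cos H₀ = −tan φ · tan δ = −tan(-9.9°) × tan(+1.829°) = 0.0056, so H₀ = 1.5652 rad = 89.68°.
Daylight = 2H₀/(2π) × 24.66 h = (1.5652/π) × 24.66 = 12.29 h.

12.29 h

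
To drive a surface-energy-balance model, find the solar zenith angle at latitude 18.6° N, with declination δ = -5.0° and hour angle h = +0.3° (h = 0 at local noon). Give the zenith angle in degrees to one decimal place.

cos θ_z = sin φ sin δ + cos φ cos δ cos h = -0.027799 + 0.944149 = 0.916350.
θ_z = arccos(0.916350) = 23.6°.

θ_z = 23.6°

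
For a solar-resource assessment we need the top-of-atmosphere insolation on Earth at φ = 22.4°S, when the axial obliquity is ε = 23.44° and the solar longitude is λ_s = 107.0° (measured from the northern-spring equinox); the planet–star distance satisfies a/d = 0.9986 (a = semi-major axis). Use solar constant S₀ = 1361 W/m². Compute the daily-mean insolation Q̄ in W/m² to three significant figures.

Q̄ ≈ 276 W/m²

Solar declination: sin δ = sin ε · sin λ_s = sin 23.44° × sin 107.0° = 0.38041, so δ = +22.359°.
cos H₀ = −tan(-22.4°) tan(+22.359°) = 0.1695, H₀ = 1.4004 rad.
Bracket: H₀ sin φ sin δ + cos φ cos δ sin H₀ = 1.4004×-0.38107×0.38041 + 0.92455×0.92482×0.98552 = -0.203006 + 0.842661 = 0.639655.
Inverse-square distance factor (a/d)² = 0.9986² = 0.997202.
Q̄ = (S₀/π) × 0.997202 × [bracket] = (1361/π) × 0.997202 × 0.639655 = 276.3 W/m².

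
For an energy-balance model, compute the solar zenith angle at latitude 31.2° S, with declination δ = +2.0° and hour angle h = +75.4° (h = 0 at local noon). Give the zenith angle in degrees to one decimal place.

θ_z = 78.6°

cos θ_z = sin φ sin δ + cos φ cos δ cos h = -0.018079 + 0.215480 = 0.197401.
θ_z = arccos(0.197401) = 78.6°.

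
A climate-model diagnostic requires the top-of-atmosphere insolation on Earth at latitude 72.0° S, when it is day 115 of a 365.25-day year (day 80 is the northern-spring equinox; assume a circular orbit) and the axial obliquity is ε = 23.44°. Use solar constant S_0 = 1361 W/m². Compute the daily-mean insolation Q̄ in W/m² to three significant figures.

Solar longitude: L_s = 360° × (115 − 80)/365.25 = 34.497°.
sin δ = sin 23.44° × sin 34.497° = 0.22529, so δ = +13.020°.
cos h₀ = −tan(-72.0°) tan(+13.020°) = 0.7117, h₀ = 0.7789 rad.
Bracket: h₀ sin ϕ sin δ + cos ϕ cos δ sin h₀ = 0.7789×-0.95106×0.22529 + 0.30902×0.97429×0.70251 = -0.166890 + 0.211508 = 0.044618.
Q̄ = (S_0/π) × [bracket] = (1361/π) × 0.044618 = 19.33 W/m².

Q̄ ≈ 19.3 W/m²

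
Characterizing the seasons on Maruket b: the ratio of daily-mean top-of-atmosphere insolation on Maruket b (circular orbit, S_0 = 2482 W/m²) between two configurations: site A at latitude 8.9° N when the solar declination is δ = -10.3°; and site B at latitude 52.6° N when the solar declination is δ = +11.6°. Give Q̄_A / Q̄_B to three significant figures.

— Configuration A (ϕ=+8.9°):
cos h₀ = −tan(+8.9°) tan(-10.300°) = 0.0285, h₀ = 1.5423 rad.
Bracket: h₀ sin ϕ sin δ + cos ϕ cos δ sin h₀ = 1.5423×0.15471×-0.17880 + 0.98796×0.98389×0.99959 = -0.042663 + 0.971645 = 0.928982.
Q̄ = (S_0/π) × [bracket] = (2482/π) × 0.928982 = 733.94 W/m².
— Configuration B (ϕ=+52.6°):
cos h₀ = −tan(+52.6°) tan(+11.600°) = -0.2685, h₀ = 1.8426 rad.
Bracket: h₀ sin ϕ sin δ + cos ϕ cos δ sin h₀ = 1.8426×0.79441×0.20108 + 0.60738×0.97958×0.96328 = 0.294337 + 0.573130 = 0.867467.
Q̄ = (S_0/π) × [bracket] = (2482/π) × 0.867467 = 685.34 W/m².
Ratio Q̄_A / Q̄_B = 733.94 / 685.34 = 1.071.

Q̄_A / Q̄_B ≈ 1.07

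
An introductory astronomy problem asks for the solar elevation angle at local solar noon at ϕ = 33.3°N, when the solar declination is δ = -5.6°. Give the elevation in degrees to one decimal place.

51.1°

At local noon the hour angle is zero, so the zenith angle equals |ϕ − δ| = |+33.3° − (-5.600°)| = 38.900°.
Elevation = 90° − 38.900° = 51.1°.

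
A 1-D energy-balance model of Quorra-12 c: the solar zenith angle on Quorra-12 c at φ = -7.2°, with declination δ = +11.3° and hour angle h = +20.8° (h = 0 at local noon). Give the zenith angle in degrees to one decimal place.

cos θ_z = sin φ sin δ + cos φ cos δ cos h = -0.024559 + 0.909475 = 0.884916.
θ_z = arccos(0.884916) = 27.8°.

θ_z = 27.8°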